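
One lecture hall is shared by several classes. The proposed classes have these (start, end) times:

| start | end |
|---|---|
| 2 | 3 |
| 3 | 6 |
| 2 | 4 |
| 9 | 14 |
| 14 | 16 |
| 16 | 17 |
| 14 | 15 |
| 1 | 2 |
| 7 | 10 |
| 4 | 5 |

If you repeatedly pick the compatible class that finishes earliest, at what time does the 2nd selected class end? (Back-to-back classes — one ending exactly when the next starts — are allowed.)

Order by finish time; keep every interval that doesn't clash with the previous kept one.
By end time: (1,2), (2,3), (2,4), (4,5), (3,6), (7,10), (9,14), (14,15), (14,16), (16,17).
Pick (1,2); next start ≥ 2 → (2,3); next start ≥ 3 → (4,5); next start ≥ 5 → (7,10); next start ≥ 10 → (14,15); next start ≥ 15 → (16,17).
Selected: (1,2) (2,3) (4,5) (7,10) (14,15) (16,17)

3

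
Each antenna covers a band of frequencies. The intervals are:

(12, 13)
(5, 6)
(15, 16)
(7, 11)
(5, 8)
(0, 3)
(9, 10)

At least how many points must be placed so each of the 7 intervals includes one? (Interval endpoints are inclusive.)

5

By right end: [0,3]  [5,6]  [5,8]  [9,10]  [7,11]  [12,13]  [15,16]
[0,3] uncovered → point at 3; [5,6] uncovered → point at 6; [9,10] uncovered → point at 10; [12,13] uncovered → point at 13; [15,16] uncovered → point at 16.
Points: 3, 6, 10, 13, 16 (5 total).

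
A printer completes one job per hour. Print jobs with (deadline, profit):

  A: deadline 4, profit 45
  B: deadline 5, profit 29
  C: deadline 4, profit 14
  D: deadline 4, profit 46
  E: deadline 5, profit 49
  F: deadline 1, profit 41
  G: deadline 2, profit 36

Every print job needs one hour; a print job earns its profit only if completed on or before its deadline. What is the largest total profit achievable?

By profit: E(d5,49), D(d4,46), A(d4,45), F(d1,41), G(d2,36), B(d5,29), C(d4,14)
E→slot 5; D→slot 4; A→slot 3; F→slot 1; G→slot 2; B skipped; C skipped.
Profit = 41 + 36 + 45 + 46 + 49 = 217

217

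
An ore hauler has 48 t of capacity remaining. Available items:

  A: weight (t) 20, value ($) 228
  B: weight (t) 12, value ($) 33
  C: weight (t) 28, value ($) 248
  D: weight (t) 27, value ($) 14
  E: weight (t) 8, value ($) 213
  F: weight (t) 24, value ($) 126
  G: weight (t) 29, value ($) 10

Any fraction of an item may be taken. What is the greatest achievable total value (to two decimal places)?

Sort by value per unit weight and fill in that order.
Order: E (213/8=26.62) > A (228/20=11.40) > C (248/28=8.86) > F (126/24=5.25) > B (33/12=2.75) > D (14/27=0.52) > G (10/29=0.34)
Fill: take E (8 @ 213) → take A (20 @ 228) → take 20/28 of C → 177.14; 48/48 used.
Total value = 618.14

618.14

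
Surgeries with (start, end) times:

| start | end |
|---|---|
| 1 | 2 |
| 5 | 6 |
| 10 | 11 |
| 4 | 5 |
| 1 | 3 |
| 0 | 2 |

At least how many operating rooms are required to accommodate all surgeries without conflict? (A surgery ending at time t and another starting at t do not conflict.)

The answer is the maximum number of intervals overlapping at any instant.
Events (time:±→running): 0:+→1 1:+→2 1:+→3 … peak 3.

3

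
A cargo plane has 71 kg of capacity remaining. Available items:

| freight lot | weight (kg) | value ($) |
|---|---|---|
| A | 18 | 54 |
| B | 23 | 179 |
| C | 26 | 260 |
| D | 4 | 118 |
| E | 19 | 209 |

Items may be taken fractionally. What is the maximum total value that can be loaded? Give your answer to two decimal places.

758.22

Ratios (sorted): D 29.50, E 11.00, C 10.00, B 7.78, A 3.00
take D (4 @ 118); take E (19 @ 209); take C (26 @ 260); take 22/23 of B → 171.22. Capacity used 71/71.
Total value = 758.22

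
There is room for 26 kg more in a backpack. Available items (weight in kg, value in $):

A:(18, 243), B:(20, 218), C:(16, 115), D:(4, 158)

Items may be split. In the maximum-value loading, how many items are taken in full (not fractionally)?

2

Sort by value per unit weight and fill in that order.
Order: D (158/4=39.50) > A (243/18=13.50) > B (218/20=10.90) > C (115/16=7.19)
Fill: take D (4 @ 158) → take A (18 @ 243) → take 4/20 of B → 43.60; 26/26 used.
2 item(s) taken whole; one partial (take 4/20 of B).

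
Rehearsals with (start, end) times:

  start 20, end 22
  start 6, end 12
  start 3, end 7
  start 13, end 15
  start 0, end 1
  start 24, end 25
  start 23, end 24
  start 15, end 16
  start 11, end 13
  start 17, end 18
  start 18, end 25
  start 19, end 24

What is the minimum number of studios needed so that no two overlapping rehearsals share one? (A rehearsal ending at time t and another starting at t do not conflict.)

Events (time:±→running): 0:+→1 1:-→0 3:+→1 6:+→2 7:-→1 11:+→2 12:-→1 13:-→0 13:+→1 15:-→0 15:+→1 16:-→0 17:+→1 18:-→0 18:+→1 19:+→2 20:+→3 … peak 3.

3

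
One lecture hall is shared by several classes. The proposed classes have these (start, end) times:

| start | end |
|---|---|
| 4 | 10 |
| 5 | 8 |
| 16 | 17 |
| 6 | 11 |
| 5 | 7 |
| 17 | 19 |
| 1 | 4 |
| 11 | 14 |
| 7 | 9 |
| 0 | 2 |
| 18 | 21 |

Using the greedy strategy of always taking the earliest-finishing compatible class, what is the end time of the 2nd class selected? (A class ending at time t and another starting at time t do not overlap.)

Sort by end time and greedily take each interval whose start is ≥ the last chosen end.
By end time: (0,2), (1,4), (5,7), (5,8), (7,9), (4,10), (6,11), (11,14), (16,17), (17,19), (18,21).
Pick (0,2); next start ≥ 2 → (5,7); next start ≥ 7 → (7,9); next start ≥ 9 → (11,14); next start ≥ 14 → (16,17); next start ≥ 17 → (17,19).
Selected: (0,2) (5,7) (7,9) (11,14) (16,17) (17,19)

7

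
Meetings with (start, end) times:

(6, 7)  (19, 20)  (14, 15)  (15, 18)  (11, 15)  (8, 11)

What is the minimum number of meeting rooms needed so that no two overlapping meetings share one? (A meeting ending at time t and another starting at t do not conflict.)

2

Events (time:±→running): 6:+→1 7:-→0 8:+→1 11:-→0 11:+→1 14:+→2 … peak 2.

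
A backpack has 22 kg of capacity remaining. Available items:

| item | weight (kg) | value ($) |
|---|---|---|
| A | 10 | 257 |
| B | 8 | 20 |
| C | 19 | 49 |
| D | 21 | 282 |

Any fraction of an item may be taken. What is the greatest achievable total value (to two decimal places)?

418.14

Ratios (sorted): A 25.70, D 13.43, C 2.58, B 2.50
take A (10 @ 257); take 12/21 of D → 161.14. Capacity used 22/22.
Total value = 418.14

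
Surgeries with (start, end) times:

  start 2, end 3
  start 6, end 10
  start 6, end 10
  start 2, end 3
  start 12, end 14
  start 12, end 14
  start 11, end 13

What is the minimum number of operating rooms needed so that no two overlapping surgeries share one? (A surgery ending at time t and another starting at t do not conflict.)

Events (time:±→running): 2:+→1 2:+→2 3:-→1 3:-→0 6:+→1 6:+→2 10:-→1 10:-→0 11:+→1 12:+→2 12:+→3 … peak 3.

3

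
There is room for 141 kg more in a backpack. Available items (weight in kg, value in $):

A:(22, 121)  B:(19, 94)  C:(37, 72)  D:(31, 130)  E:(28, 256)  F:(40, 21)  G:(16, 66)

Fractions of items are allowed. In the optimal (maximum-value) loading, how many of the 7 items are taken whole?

5

Sort by value per unit weight and fill in that order.
Ratios (sorted): E 9.14, A 5.50, B 4.95, D 4.19, G 4.12, C 1.95, F 0.53
take E (28 @ 256); take A (22 @ 121); take B (19 @ 94); take D (31 @ 130); take G (16 @ 66); take 25/37 of C → 48.65. Capacity used 141/141.
5 item(s) taken whole; one partial (take 25/37 of C).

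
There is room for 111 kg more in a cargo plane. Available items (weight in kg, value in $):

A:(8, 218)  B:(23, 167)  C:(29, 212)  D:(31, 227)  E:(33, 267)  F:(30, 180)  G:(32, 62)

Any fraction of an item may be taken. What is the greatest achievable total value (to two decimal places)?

Sort by value per unit weight and fill in that order.
Ratios (sorted): A 27.25, E 8.09, D 7.32, C 7.31, B 7.26, F 6.00, G 1.94
take A (8 @ 218); take E (33 @ 267); take D (31 @ 227); take C (29 @ 212); take 10/23 of B → 72.61. Capacity used 111/111.
Total value = 996.61

996.61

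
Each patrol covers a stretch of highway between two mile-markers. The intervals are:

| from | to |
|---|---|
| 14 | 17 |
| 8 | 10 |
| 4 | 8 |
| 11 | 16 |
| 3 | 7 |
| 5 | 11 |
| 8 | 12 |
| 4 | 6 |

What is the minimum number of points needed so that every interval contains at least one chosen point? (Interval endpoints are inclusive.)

Sort by right endpoint; whenever an interval is uncovered, place a point at its right end.
Sorted: [4,6] [3,7] [4,8] [8,10] [5,11] [8,12] [11,16] [14,17]
{[4,6],[3,7],[4,8]} hit by 6; {[8,10],[5,11],[8,12]} hit by 10; {[11,16],[14,17]} hit by 16.
Points: 6, 10, 16 (3 total).

3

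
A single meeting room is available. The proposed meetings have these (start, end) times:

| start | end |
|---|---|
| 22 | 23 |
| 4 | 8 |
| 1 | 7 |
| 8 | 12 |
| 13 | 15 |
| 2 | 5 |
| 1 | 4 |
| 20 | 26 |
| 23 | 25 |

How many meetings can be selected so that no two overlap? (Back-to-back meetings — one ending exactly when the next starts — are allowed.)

By end time: (1,4), (2,5), (1,7), (4,8), (8,12), (13,15), (22,23), (23,25), (20,26).
Pick (1,4); next start ≥ 4 → (4,8); next start ≥ 8 → (8,12); next start ≥ 12 → (13,15); next start ≥ 15 → (22,23); next start ≥ 23 → (23,25).
Selected 6 meetings.

6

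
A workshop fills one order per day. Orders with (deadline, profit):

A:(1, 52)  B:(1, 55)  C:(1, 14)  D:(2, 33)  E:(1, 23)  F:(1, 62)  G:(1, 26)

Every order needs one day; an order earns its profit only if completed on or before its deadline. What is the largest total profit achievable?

95

Take jobs in profit order; each goes to the latest open slot no later than its deadline.
Profit order: F=62 B=55 A=52 D=33 G=26 E=23 C=14
Assign: F→slot 1, B skipped, A skipped, D→slot 2, G skipped, E skipped, C skipped.
Slots: [1:F] [2:D]
Profit = 62 + 33 = 95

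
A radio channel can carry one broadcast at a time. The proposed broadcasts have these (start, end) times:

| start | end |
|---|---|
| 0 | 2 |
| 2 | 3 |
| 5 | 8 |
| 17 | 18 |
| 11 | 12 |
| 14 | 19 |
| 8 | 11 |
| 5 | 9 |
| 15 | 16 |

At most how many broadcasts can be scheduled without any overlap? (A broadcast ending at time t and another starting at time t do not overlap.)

Sorted by end: (0,2)  (2,3)  (5,8)  (5,9)  (8,11)  (11,12)  (15,16)  (17,18)  (14,19)
take (0,2); take (2,3); take (5,8); take (8,11); take (11,12); take (15,16); take (17,18).
Selected 7 broadcasts.

7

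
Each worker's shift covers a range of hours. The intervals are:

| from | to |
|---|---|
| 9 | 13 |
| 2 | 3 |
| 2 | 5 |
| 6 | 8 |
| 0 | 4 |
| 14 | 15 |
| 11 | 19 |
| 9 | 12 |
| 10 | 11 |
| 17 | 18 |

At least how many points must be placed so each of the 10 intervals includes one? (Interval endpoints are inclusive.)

5

By right end: [2,3]  [0,4]  [2,5]  [6,8]  [10,11]  [9,12]  [9,13]  [14,15]  [17,18]  [11,19]
[2,3] uncovered → point at 3; [6,8] uncovered → point at 8; [10,11] uncovered → point at 11; [14,15] uncovered → point at 15; [17,18] uncovered → point at 18.
Points: 3, 8, 11, 15, 18 (5 total).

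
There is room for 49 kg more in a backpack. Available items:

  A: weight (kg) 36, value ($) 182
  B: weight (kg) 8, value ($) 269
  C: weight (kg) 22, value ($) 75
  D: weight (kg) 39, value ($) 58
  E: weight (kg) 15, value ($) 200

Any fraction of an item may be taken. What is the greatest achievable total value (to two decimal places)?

Greedy by value/weight ratio, highest first.
Ratios (sorted): B 33.62, E 13.33, A 5.06, C 3.41, D 1.49
take B (8 @ 269); take E (15 @ 200); take 26/36 of A → 131.44. Capacity used 49/49.
Total value = 600.44

600.44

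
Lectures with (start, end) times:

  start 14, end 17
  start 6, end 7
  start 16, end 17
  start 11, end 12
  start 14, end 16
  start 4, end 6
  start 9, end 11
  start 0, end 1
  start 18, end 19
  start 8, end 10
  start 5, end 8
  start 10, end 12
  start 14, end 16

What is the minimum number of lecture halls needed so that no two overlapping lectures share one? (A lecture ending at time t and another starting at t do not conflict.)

3

starts: [0, 4, 5, 6, 8, 9, 10, 11, 14, 14, 14, 16, 18]
ends:   [1, 6, 7, 8, 10, 11, 12, 12, 16, 16, 17, 17, 19]
s0→1 e1→0 s4→1 s5→2 e6→1 s6→2 e7→1 e8→0 s8→1 s9→2 e10→1 s10→2 e11→1 s11→2 e12→1 e12→0 s14→1 s14→2 s14→3  — peak 3.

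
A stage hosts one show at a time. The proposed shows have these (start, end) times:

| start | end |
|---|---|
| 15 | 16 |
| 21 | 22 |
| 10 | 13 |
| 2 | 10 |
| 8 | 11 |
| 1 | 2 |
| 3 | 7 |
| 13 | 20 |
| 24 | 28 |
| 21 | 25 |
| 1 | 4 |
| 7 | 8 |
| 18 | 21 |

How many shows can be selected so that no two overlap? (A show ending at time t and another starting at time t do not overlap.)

Sort by end time and greedily take each interval whose start is ≥ the last chosen end.
Sorted by end: (1,2)  (1,4)  (3,7)  (7,8)  (2,10)  (8,11)  (10,13)  (15,16)  (13,20)  (18,21)  (21,22)  (21,25)  (24,28)
take (1,2); take (3,7); take (7,8); take (8,11); skip (10,13); take (15,16); skip (13,20); take (18,21); take (21,22); skip (21,25); take (24,28).
Selected 8 shows.

8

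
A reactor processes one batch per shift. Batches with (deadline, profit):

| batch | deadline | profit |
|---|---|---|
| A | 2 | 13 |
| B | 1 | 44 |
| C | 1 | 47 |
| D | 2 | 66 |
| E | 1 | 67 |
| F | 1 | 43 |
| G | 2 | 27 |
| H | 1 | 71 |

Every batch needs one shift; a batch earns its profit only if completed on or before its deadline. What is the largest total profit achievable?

137

Take jobs in profit order; each goes to the latest open slot no later than its deadline.
Profit order: H=71 E=67 D=66 C=47 B=44 F=43 G=27 A=13
Assign: H→slot 1, E skipped, D→slot 2, C skipped, B skipped, F skipped, G skipped, A skipped.
Slots: [1:H] [2:D]
Profit = 71 + 66 = 137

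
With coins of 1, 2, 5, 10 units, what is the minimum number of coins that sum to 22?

3

22 − 2×10→2 − 1×2→0
Total coins = 2 + 1 = 3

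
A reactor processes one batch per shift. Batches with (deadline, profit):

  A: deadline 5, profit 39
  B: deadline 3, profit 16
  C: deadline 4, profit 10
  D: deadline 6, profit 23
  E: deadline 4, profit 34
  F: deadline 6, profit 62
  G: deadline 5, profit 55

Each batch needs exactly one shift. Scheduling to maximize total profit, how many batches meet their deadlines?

6

Sort by profit descending; place each in the latest free slot ≤ its deadline.
By profit: F(d6,62), G(d5,55), A(d5,39), E(d4,34), D(d6,23), B(d3,16), C(d4,10)
F→slot 6; G→slot 5; A→slot 4; E→slot 3; D→slot 2; B→slot 1; C skipped.
6 of 7 scheduled.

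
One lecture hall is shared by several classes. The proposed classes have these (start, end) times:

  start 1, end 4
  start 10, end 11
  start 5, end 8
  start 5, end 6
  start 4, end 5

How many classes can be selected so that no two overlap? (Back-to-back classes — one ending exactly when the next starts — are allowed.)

By end time: (1,4), (4,5), (5,6), (5,8), (10,11).
Pick (1,4); next start ≥ 4 → (4,5); next start ≥ 5 → (5,6); next start ≥ 6 → (10,11).
Selected 4 classes.

4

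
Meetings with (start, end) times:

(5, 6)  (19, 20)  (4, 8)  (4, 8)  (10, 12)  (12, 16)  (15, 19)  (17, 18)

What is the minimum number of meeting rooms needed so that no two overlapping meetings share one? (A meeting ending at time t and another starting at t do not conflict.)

The answer is the maximum number of intervals overlapping at any instant.
Events (time:±→running): 4:+→1 4:+→2 5:+→3 … peak 3.

3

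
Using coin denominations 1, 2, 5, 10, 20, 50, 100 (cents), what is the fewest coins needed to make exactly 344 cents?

7

344 − 3×100→44 − 2×20→4 − 2×2→0
Total coins = 3 + 2 + 2 = 7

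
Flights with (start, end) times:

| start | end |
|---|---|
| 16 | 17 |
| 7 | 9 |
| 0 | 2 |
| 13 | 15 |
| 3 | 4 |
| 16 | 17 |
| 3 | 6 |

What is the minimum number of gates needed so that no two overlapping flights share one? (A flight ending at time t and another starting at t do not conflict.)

The answer is the maximum number of intervals overlapping at any instant.
Events (time:±→running): 0:+→1 2:-→0 3:+→1 3:+→2 … peak 2.

2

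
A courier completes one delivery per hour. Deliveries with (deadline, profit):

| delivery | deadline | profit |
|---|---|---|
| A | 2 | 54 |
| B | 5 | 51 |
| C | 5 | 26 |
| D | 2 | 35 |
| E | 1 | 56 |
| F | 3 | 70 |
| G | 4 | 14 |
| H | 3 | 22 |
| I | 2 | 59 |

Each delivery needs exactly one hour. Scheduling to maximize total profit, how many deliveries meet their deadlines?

5

Profit order: F=70 I=59 E=56 A=54 B=51 D=35 C=26 H=22 G=14
Assign: F→slot 3, I→slot 2, E→slot 1, A skipped, B→slot 5, D skipped, C→slot 4, H skipped, G skipped.
Slots: [1:E] [2:I] [3:F] [4:C] [5:B]
5 of 9 scheduled.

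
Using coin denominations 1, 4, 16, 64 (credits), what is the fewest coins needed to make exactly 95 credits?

95 = 1×64 + 1×16 + 3×4 + 3×1
Total coins = 1 + 1 + 3 + 3 = 8

8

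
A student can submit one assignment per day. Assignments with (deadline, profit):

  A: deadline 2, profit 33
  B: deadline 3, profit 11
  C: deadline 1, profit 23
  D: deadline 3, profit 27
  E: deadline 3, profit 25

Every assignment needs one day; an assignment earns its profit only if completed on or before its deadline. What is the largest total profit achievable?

Sort by profit descending; place each in the latest free slot ≤ its deadline.
By profit: A(d2,33), D(d3,27), E(d3,25), C(d1,23), B(d3,11)
A→slot 2; D→slot 3; E→slot 1; C skipped; B skipped.
Profit = 25 + 33 + 27 = 85

85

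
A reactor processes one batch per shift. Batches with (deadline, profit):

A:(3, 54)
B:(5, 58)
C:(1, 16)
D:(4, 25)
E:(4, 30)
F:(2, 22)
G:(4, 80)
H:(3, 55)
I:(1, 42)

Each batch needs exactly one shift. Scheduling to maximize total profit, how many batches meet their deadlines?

5

Sort by profit descending; place each in the latest free slot ≤ its deadline.
Profit order: G=80 B=58 H=55 A=54 I=42 E=30 D=25 F=22 C=16
Assign: G→slot 4, B→slot 5, H→slot 3, A→slot 2, I→slot 1, E skipped, D skipped, F skipped, C skipped.
Slots: [1:I] [2:A] [3:H] [4:G] [5:B]
5 of 9 scheduled.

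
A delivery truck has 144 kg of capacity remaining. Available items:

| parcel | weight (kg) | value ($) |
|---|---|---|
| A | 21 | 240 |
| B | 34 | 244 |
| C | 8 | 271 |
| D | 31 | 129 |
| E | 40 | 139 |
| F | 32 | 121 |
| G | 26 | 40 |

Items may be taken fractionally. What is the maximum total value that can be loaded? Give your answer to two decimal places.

1067.55

Greedy by value/weight ratio, highest first.
Ratios (sorted): C 33.88, A 11.43, B 7.18, D 4.16, F 3.78, E 3.48, G 1.54
take C (8 @ 271); take A (21 @ 240); take B (34 @ 244); take D (31 @ 129); take F (32 @ 121); take 18/40 of E → 62.55. Capacity used 144/144.
Total value = 1067.55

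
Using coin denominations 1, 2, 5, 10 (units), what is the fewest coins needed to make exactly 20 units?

2

Use the largest denomination that fits, subtract, and repeat.
20 = 2×10
Total coins = 2 = 2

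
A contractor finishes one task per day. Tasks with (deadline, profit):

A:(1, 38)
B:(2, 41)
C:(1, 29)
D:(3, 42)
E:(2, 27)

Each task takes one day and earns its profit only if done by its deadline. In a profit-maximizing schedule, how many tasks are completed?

3

By profit: D(d3,42), B(d2,41), A(d1,38), C(d1,29), E(d2,27)
D→slot 3; B→slot 2; A→slot 1; C skipped; E skipped.
3 of 5 scheduled.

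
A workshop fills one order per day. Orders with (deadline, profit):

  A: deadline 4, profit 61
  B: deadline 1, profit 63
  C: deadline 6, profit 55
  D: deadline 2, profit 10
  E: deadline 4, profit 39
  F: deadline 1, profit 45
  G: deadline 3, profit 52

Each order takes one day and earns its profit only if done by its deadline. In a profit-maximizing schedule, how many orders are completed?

Sort by profit descending; place each in the latest free slot ≤ its deadline.
By profit: B(d1,63), A(d4,61), C(d6,55), G(d3,52), F(d1,45), E(d4,39), D(d2,10)
B→slot 1; A→slot 4; C→slot 6; G→slot 3; F skipped; E→slot 2; D skipped.
5 of 7 scheduled.

5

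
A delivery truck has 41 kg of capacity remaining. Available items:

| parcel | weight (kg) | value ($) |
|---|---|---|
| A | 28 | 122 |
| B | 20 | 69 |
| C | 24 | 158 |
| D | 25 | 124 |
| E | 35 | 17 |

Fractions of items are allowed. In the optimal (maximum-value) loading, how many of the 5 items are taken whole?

1

Ratios (sorted): C 6.58, D 4.96, A 4.36, B 3.45, E 0.49
take C (24 @ 158); take 17/25 of D → 84.32. Capacity used 41/41.
1 item(s) taken whole; one partial (take 17/25 of D).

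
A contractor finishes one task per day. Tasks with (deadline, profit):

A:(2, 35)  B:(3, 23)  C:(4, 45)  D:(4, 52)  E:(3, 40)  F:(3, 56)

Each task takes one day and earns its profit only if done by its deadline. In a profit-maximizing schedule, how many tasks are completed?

4

Take jobs in profit order; each goes to the latest open slot no later than its deadline.
By profit: F(d3,56), D(d4,52), C(d4,45), E(d3,40), A(d2,35), B(d3,23)
F→slot 3; D→slot 4; C→slot 2; E→slot 1; A skipped; B skipped.
4 of 6 scheduled.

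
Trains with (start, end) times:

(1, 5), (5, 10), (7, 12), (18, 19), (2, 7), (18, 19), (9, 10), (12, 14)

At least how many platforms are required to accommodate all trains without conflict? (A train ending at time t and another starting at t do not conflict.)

Count concurrent intervals with a sweep; the peak is the room count.
starts: [1, 2, 5, 7, 9, 12, 18, 18]
ends:   [5, 7, 10, 10, 12, 14, 19, 19]
s1→1 s2→2 e5→1 s5→2 e7→1 s7→2 s9→3  — peak 3.

3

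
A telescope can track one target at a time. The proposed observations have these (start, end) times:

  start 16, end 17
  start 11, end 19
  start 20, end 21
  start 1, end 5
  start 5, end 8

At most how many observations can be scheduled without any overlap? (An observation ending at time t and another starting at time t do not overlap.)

4

Sort by end time and greedily take each interval whose start is ≥ the last chosen end.
Sorted by end: (1,5)  (5,8)  (16,17)  (11,19)  (20,21)
take (1,5); take (5,8); take (16,17); take (20,21).
Selected 4 observations.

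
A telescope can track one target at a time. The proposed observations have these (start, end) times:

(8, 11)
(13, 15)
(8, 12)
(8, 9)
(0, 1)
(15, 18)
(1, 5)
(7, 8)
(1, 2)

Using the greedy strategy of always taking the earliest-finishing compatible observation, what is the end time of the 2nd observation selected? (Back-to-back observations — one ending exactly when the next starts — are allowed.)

Greedy by earliest finish: after sorting by end time, pick each interval compatible with the last pick.
By end time: (0,1), (1,2), (1,5), (7,8), (8,9), (8,11), (8,12), (13,15), (15,18).
Pick (0,1); next start ≥ 1 → (1,2); next start ≥ 2 → (7,8); next start ≥ 8 → (8,9); next start ≥ 9 → (13,15); next start ≥ 15 → (15,18).
Selected: (0,1) (1,2) (7,8) (8,9) (13,15) (15,18)

2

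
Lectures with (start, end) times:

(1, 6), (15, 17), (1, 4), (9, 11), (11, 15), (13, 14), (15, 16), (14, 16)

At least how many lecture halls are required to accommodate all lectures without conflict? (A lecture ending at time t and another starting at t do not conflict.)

3

starts: [1, 1, 9, 11, 13, 14, 15, 15]
ends:   [4, 6, 11, 14, 15, 16, 16, 17]
s1→1 s1→2 e4→1 e6→0 s9→1 e11→0 s11→1 s13→2 e14→1 s14→2 e15→1 s15→2 s15→3  — peak 3.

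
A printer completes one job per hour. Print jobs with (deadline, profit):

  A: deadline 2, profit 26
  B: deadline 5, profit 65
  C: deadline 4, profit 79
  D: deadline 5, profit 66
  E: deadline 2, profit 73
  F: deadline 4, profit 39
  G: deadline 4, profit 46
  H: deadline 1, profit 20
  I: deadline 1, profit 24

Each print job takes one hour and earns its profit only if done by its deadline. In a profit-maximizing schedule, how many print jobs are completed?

5

Profit order: C=79 E=73 D=66 B=65 G=46 F=39 A=26 I=24 H=20
Assign: C→slot 4, E→slot 2, D→slot 5, B→slot 3, G→slot 1, F skipped, A skipped, I skipped, H skipped.
Slots: [1:G] [2:E] [3:B] [4:C] [5:D]
5 of 9 scheduled.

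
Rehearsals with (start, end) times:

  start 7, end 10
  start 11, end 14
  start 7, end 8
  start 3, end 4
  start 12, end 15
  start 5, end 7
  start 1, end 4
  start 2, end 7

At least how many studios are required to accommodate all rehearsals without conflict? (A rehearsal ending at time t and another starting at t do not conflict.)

3

Events (time:±→running): 1:+→1 2:+→2 3:+→3 … peak 3.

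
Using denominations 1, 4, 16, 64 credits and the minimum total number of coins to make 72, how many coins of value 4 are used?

72 = 1×64 + 2×4
Count of 4: 2

2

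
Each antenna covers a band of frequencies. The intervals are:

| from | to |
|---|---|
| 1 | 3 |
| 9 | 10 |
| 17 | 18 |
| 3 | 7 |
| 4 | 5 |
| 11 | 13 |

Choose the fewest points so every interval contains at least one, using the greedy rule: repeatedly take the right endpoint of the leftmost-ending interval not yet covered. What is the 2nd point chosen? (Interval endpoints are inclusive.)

Sort by right endpoint; whenever an interval is uncovered, place a point at its right end.
By right end: [1,3]  [4,5]  [3,7]  [9,10]  [11,13]  [17,18]
[1,3] uncovered → point at 3; [4,5] uncovered → point at 5; [9,10] uncovered → point at 10; [11,13] uncovered → point at 13; [17,18] uncovered → point at 18.
Points: 3, 5, 10, 13, 18 (5 total).

5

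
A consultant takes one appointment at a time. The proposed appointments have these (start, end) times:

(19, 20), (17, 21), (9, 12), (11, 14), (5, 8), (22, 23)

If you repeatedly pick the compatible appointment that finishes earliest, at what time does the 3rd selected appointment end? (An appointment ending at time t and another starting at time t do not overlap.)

20

Sort by end time and greedily take each interval whose start is ≥ the last chosen end.
By end time: (5,8), (9,12), (11,14), (19,20), (17,21), (22,23).
Pick (5,8); next start ≥ 8 → (9,12); next start ≥ 12 → (19,20); next start ≥ 20 → (22,23).
Selected: (5,8) (9,12) (19,20) (22,23)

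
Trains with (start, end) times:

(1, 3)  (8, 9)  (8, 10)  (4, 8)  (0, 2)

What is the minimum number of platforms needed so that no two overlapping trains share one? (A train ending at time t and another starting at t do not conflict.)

starts: [0, 1, 4, 8, 8]
ends:   [2, 3, 8, 9, 10]
s0→1 s1→2  — peak 2.

2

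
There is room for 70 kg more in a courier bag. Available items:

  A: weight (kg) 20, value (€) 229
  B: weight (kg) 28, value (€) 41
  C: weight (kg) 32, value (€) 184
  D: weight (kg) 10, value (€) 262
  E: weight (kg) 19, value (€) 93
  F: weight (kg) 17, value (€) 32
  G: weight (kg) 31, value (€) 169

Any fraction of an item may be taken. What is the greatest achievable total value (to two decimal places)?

Ratios (sorted): D 26.20, A 11.45, C 5.75, G 5.45, E 4.89, F 1.88, B 1.46
take D (10 @ 262); take A (20 @ 229); take C (32 @ 184); take 8/31 of G → 43.61. Capacity used 70/70.
Total value = 718.61

718.61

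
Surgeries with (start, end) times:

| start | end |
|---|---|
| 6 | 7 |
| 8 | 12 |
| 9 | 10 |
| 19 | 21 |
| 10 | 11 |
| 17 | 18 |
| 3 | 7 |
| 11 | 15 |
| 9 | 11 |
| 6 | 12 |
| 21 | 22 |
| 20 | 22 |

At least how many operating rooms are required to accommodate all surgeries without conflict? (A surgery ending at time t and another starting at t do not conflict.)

Events (time:±→running): 3:+→1 6:+→2 6:+→3 7:-→2 7:-→1 8:+→2 9:+→3 9:+→4 … peak 4.

4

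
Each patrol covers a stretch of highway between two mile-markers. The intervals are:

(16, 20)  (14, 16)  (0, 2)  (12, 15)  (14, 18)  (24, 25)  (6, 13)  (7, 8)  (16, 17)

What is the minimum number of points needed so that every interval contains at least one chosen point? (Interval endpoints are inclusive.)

5

By right end: [0,2]  [7,8]  [6,13]  [12,15]  [14,16]  [16,17]  [14,18]  [16,20]  [24,25]
[0,2] uncovered → point at 2; [7,8] uncovered → point at 8; [12,15] uncovered → point at 15; [16,17] uncovered → point at 17; [24,25] uncovered → point at 25.
Points: 2, 8, 15, 17, 25 (5 total).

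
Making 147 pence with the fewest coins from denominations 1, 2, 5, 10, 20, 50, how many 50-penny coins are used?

147 = 2×50 + 2×20 + 1×5 + 1×2
Count of 50: 2

2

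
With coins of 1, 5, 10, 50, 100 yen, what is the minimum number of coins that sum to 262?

Use the largest denomination that fits, subtract, and repeat.
262 − 2×100→62 − 1×50→12 − 1×10→2 − 2×1→0
Total coins = 2 + 1 + 1 + 2 = 6

6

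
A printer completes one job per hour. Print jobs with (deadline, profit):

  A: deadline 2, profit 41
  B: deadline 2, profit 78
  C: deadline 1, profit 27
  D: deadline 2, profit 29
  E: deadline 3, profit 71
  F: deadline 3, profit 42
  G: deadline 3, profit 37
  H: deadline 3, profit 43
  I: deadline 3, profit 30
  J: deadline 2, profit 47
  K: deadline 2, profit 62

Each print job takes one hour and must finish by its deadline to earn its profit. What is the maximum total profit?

211

By profit: B(d2,78), E(d3,71), K(d2,62), J(d2,47), H(d3,43), F(d3,42), A(d2,41), G(d3,37), I(d3,30), D(d2,29), C(d1,27)
B→slot 2; E→slot 3; K→slot 1; J skipped; H skipped; F skipped; A skipped; G skipped; I skipped; D skipped; C skipped.
Profit = 62 + 78 + 71 = 211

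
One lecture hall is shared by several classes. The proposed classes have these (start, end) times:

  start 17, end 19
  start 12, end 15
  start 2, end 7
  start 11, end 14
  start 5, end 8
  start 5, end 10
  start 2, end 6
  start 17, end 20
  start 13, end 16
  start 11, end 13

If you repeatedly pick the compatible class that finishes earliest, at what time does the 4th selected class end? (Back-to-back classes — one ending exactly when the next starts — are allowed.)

By end time: (2,6), (2,7), (5,8), (5,10), (11,13), (11,14), (12,15), (13,16), (17,19), (17,20).
Pick (2,6); next start ≥ 6 → (11,13); next start ≥ 13 → (13,16); next start ≥ 16 → (17,19).
Selected: (2,6) (11,13) (13,16) (17,19)

19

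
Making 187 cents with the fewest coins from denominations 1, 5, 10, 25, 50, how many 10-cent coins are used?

187 = 3×50 + 1×25 + 1×10 + 2×1
Count of 10: 1

1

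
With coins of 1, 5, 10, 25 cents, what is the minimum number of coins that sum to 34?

Use the largest denomination that fits, subtract, and repeat.
34 − 1×25→9 − 1×5→4 − 4×1→0
Total coins = 1 + 1 + 4 = 6

6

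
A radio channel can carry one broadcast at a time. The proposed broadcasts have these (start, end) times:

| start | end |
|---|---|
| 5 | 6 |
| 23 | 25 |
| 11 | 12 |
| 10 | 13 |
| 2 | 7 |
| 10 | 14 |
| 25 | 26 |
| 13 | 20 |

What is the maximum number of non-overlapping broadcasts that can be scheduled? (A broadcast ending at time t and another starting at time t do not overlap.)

Order by finish time; keep every interval that doesn't clash with the previous kept one.
Sorted by end: (5,6)  (2,7)  (11,12)  (10,13)  (10,14)  (13,20)  (23,25)  (25,26)
take (5,6); take (11,12); skip (10,13); take (13,20); take (23,25); take (25,26).
Selected 5 broadcasts.

5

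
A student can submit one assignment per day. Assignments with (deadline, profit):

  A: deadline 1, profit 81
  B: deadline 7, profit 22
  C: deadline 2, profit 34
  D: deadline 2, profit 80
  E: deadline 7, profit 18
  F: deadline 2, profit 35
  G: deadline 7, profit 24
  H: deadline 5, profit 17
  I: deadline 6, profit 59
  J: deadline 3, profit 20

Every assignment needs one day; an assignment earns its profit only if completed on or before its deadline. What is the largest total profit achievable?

Profit order: A=81 D=80 I=59 F=35 C=34 G=24 B=22 J=20 E=18 H=17
Assign: A→slot 1, D→slot 2, I→slot 6, F skipped, C skipped, G→slot 7, B→slot 5, J→slot 3, E→slot 4, H skipped.
Slots: [1:A] [2:D] [3:J] [4:E] [5:B] [6:I] [7:G]
Profit = 81 + 80 + 20 + 18 + 22 + 59 + 24 = 304

304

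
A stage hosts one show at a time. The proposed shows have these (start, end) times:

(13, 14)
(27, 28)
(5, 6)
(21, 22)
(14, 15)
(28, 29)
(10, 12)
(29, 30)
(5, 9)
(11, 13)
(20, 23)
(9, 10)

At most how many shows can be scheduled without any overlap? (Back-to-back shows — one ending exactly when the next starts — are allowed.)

9

Order by finish time; keep every interval that doesn't clash with the previous kept one.
Sorted by end: (5,6)  (5,9)  (9,10)  (10,12)  (11,13)  (13,14)  (14,15)  (21,22)  (20,23)  (27,28)  (28,29)  (29,30)
take (5,6); take (9,10); take (10,12); take (13,14); take (14,15); take (21,22); skip (20,23); take (27,28); take (28,29); take (29,30).
Selected 9 shows.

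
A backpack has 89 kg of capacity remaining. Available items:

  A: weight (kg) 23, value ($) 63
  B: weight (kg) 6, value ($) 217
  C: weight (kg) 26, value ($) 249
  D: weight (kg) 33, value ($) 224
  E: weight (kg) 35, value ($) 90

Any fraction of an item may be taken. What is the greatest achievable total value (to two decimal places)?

Sort by value per unit weight and fill in that order.
Ratios (sorted): B 36.17, C 9.58, D 6.79, A 2.74, E 2.57
take B (6 @ 217); take C (26 @ 249); take D (33 @ 224); take A (23 @ 63); take 1/35 of E → 2.57. Capacity used 89/89.
Total value = 755.57

755.57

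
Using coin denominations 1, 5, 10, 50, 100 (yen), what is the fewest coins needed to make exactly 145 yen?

Use the largest denomination that fits, subtract, and repeat.
145 = 1×100 + 4×10 + 1×5
Total coins = 1 + 4 + 1 = 6

6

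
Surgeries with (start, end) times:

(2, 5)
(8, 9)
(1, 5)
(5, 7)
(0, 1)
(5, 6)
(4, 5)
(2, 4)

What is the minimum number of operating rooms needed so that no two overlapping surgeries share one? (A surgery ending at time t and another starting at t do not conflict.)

Count concurrent intervals with a sweep; the peak is the room count.
starts: [0, 1, 2, 2, 4, 5, 5, 8]
ends:   [1, 4, 5, 5, 5, 6, 7, 9]
s0→1 e1→0 s1→1 s2→2 s2→3  — peak 3.

3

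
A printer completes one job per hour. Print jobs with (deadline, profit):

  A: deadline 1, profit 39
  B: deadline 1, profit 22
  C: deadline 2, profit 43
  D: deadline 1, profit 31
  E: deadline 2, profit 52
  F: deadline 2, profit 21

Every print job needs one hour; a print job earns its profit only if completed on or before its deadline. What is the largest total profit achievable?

95

Sort by profit descending; place each in the latest free slot ≤ its deadline.
By profit: E(d2,52), C(d2,43), A(d1,39), D(d1,31), B(d1,22), F(d2,21)
E→slot 2; C→slot 1; A skipped; D skipped; B skipped; F skipped.
Profit = 43 + 52 = 95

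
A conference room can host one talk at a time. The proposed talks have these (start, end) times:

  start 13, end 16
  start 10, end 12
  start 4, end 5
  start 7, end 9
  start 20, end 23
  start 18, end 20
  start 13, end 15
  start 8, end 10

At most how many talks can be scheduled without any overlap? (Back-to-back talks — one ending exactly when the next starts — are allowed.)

6

Order by finish time; keep every interval that doesn't clash with the previous kept one.
Sorted by end: (4,5)  (7,9)  (8,10)  (10,12)  (13,15)  (13,16)  (18,20)  (20,23)
take (4,5); take (7,9); skip (8,10); take (10,12); take (13,15); take (18,20); take (20,23).
Selected 6 talks.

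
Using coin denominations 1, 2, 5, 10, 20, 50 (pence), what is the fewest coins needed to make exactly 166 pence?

166 − 3×50→16 − 1×10→6 − 1×5→1 − 1×1→0
Total coins = 3 + 1 + 1 + 1 = 6

6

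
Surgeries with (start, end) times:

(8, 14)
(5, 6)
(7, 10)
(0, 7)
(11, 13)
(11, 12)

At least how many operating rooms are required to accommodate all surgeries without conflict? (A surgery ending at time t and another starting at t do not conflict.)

3

The answer is the maximum number of intervals overlapping at any instant.
starts: [0, 5, 7, 8, 11, 11]
ends:   [6, 7, 10, 12, 13, 14]
s0→1 s5→2 e6→1 e7→0 s7→1 s8→2 e10→1 s11→2 s11→3  — peak 3.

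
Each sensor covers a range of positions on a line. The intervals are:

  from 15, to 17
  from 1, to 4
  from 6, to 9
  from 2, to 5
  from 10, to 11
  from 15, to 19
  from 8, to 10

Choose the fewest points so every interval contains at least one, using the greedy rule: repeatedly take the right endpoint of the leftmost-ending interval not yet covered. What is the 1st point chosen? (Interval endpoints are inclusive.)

Process intervals by earliest right end; each time one isn't hit yet, stab at its right endpoint.
Sorted: [1,4] [2,5] [6,9] [8,10] [10,11] [15,17] [15,19]
{[1,4],[2,5]} hit by 4; {[6,9],[8,10]} hit by 9; {[10,11]} hit by 11; {[15,17],[15,19]} hit by 17.
Points: 4, 9, 11, 17 (4 total).

4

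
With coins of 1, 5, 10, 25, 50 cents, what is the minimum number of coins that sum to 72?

72 = 1×50 + 2×10 + 2×1
Total coins = 1 + 2 + 2 = 5

5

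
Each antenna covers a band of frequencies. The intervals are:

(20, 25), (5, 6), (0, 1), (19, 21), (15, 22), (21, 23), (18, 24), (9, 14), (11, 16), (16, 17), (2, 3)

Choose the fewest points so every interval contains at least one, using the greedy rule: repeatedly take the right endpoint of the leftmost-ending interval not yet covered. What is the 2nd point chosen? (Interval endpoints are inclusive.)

3

Sorted: [0,1] [2,3] [5,6] [9,14] [11,16] [16,17] [19,21] [15,22] [21,23] [18,24] [20,25]
{[0,1]} hit by 1; {[2,3]} hit by 3; {[5,6]} hit by 6; {[9,14],[11,16]} hit by 14; {[16,17]} hit by 17; {[19,21],[15,22],[21,23],[18,24],[20,25]} hit by 21.
Points: 1, 3, 6, 14, 17, 21 (6 total).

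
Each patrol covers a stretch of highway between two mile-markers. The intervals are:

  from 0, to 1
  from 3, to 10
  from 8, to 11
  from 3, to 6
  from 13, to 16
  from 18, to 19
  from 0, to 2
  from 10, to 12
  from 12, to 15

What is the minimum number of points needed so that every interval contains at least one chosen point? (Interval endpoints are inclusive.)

Sort by right endpoint; whenever an interval is uncovered, place a point at its right end.
Sorted: [0,1] [0,2] [3,6] [3,10] [8,11] [10,12] [12,15] [13,16] [18,19]
{[0,1],[0,2]} hit by 1; {[3,6],[3,10]} hit by 6; {[8,11],[10,12]} hit by 11; {[12,15],[13,16]} hit by 15; {[18,19]} hit by 19.
Points: 1, 6, 11, 15, 19 (5 total).

5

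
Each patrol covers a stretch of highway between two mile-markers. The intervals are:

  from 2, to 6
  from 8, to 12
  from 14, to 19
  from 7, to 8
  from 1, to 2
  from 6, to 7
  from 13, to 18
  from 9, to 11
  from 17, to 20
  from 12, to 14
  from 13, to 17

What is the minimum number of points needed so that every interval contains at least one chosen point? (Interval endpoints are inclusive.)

Sorted: [1,2] [2,6] [6,7] [7,8] [9,11] [8,12] [12,14] [13,17] [13,18] [14,19] [17,20]
{[1,2],[2,6]} hit by 2; {[6,7],[7,8]} hit by 7; {[9,11],[8,12]} hit by 11; {[12,14],[13,17],[13,18],[14,19]} hit by 14; {[17,20]} hit by 20.
Points: 2, 7, 11, 14, 20 (5 total).

5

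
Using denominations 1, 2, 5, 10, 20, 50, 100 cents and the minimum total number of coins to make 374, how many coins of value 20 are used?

1

374 = 3×100 + 1×50 + 1×20 + 2×2
Count of 20: 1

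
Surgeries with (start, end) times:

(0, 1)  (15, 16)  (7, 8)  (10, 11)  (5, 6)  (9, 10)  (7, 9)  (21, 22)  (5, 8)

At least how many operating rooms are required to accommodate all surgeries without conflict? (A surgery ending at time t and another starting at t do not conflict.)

Count concurrent intervals with a sweep; the peak is the room count.
Events (time:±→running): 0:+→1 1:-→0 5:+→1 5:+→2 6:-→1 7:+→2 7:+→3 … peak 3.

3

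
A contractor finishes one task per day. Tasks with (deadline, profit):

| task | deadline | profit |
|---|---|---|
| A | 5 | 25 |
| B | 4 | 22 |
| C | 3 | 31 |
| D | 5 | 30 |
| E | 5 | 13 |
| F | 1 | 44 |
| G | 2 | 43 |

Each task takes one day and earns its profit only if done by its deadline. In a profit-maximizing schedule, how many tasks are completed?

Take jobs in profit order; each goes to the latest open slot no later than its deadline.
Profit order: F=44 G=43 C=31 D=30 A=25 B=22 E=13
Assign: F→slot 1, G→slot 2, C→slot 3, D→slot 5, A→slot 4, B skipped, E skipped.
Slots: [1:F] [2:G] [3:C] [4:A] [5:D]
5 of 7 scheduled.

5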